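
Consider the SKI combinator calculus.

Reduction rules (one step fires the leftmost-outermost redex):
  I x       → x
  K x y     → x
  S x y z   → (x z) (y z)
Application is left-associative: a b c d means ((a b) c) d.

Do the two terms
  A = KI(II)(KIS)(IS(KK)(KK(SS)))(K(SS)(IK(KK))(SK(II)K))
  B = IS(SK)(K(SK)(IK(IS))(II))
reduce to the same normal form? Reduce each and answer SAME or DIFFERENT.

Answer: DIFFERENT — A ⇓ K(K(SSK)), B ⇓ S(SK)(SKI)

Working:
Term A:
  start: KI(II)(KIS)(IS(KK)(KK(SS)))(K(SS)(IK(KK))(SK(II)K))
  step 1: I(KIS)(IS(KK)(KK(SS)))(K(SS)(IK(KK))(SK(II)K))
  step 2: KIS(IS(KK)(KK(SS)))(K(SS)(IK(KK))(SK(II)K))
  step 3: I(IS(KK)(KK(SS)))(K(SS)(IK(KK))(SK(II)K))
  step 4: IS(KK)(KK(SS))(K(SS)(IK(KK))(SK(II)K))
  step 5: S(KK)(KK(SS))(K(SS)(IK(KK))(SK(II)K))
  step 6: KK(K(SS)(IK(KK))(SK(II)K))(KK(SS)(K(SS)(IK(KK))(SK(II)K)))
  step 7: K(KK(SS)(K(SS)(IK(KK))(SK(II)K)))
  step 8: K(K(K(SS)(IK(KK))(SK(II)K)))
  step 9: K(K(SS(SK(II)K)))
  step 10: K(K(SS(KK(IIK))))
  step 11: K(K(SSK))

Term B:
  start: IS(SK)(K(SK)(IK(IS))(II))
  step 1: S(SK)(K(SK)(IK(IS))(II))
  step 2: S(SK)(SK(II))
  step 3: S(SK)(SKI)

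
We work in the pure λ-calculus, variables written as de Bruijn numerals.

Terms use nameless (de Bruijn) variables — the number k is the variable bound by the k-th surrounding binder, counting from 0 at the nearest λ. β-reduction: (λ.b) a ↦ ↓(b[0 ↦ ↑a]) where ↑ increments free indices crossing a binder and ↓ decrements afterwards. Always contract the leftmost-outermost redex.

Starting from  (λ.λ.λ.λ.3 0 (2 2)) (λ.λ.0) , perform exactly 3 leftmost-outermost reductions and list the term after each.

  start: (λ.λ.λ.λ.3 0 (2 2)) (λ.λ.0)
  step 1: λ.λ.λ.(λ.λ.0) 0 (2 2)
  step 2: λ.λ.λ.(λ.0) (2 2)
  step 3: λ.λ.λ.2 2

Answer: after 3 steps: λ.λ.λ.2 2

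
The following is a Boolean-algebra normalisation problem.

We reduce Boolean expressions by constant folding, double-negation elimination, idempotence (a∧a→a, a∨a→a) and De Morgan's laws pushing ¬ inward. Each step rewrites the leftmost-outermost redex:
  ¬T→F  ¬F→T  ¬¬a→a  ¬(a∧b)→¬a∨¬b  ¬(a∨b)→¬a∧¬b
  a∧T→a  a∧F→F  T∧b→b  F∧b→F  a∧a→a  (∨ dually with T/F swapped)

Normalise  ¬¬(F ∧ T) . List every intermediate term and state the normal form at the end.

Answer: normal form = F  (in 2 steps)

Reduction:
  start: ¬¬(F ∧ T)
  step 1: F ∧ T
  step 2: F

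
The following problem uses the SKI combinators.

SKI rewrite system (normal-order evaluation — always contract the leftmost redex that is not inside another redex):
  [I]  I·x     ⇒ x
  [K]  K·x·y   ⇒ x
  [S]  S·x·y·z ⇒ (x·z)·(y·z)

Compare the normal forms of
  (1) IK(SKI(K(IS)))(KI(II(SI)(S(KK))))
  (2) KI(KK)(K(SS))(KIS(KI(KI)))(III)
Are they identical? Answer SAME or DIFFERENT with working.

Answer: DIFFERENT — A ⇓ KS, B ⇓ SSI

Reduction:
Term A:
  start: IK(SKI(K(IS)))(KI(II(SI)(S(KK))))
  [1] K(SKI(K(IS)))(KI(II(SI)(S(KK))))
  [2] SKI(K(IS))
  [3] K(K(IS))(I(K(IS)))
  [4] K(IS)
  [5] KS

Term B:
  start: KI(KK)(K(SS))(KIS(KI(KI)))(III)
  [1] I(K(SS))(KIS(KI(KI)))(III)
  [2] K(SS)(KIS(KI(KI)))(III)
  [3] SS(III)
  [4] SS(II)
  [5] SSI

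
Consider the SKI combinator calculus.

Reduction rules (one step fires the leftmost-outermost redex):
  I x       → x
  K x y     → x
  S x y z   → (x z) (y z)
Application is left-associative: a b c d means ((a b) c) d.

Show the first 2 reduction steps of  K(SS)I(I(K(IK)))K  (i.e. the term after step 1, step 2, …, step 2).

Answer: after 2 steps: SK(I(K(IK))K)

Working:
  start: K(SS)I(I(K(IK)))K
  step 1: SS(I(K(IK)))K
  step 2: SK(I(K(IK))K)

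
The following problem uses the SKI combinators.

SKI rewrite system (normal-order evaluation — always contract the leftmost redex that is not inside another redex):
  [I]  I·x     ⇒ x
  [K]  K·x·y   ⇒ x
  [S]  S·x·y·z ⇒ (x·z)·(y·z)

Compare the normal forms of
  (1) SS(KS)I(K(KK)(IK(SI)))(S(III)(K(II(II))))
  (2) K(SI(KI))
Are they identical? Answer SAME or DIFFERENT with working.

Term A:
  start: SS(KS)I(K(KK)(IK(SI)))(S(III)(K(II(II))))
  [1] SI(KSI)(K(KK)(IK(SI)))(S(III)(K(II(II))))
  [2] I(K(KK)(IK(SI)))(KSI(K(KK)(IK(SI))))(S(III)(K(II(II))))
  [3] K(KK)(IK(SI))(KSI(K(KK)(IK(SI))))(S(III)(K(II(II))))
  [4] KK(KSI(K(KK)(IK(SI))))(S(III)(K(II(II))))
  [5] K(S(III)(K(II(II))))
  [6] K(S(II)(K(II(II))))
  [7] K(SI(K(II(II))))
  [8] K(SI(K(I(II))))
  [9] K(SI(K(II)))
  [10] K(SI(KI))

Term B:
  start: K(SI(KI))

Answer: SAME — A ⇓ K(SI(KI)), B ⇓ K(SI(KI))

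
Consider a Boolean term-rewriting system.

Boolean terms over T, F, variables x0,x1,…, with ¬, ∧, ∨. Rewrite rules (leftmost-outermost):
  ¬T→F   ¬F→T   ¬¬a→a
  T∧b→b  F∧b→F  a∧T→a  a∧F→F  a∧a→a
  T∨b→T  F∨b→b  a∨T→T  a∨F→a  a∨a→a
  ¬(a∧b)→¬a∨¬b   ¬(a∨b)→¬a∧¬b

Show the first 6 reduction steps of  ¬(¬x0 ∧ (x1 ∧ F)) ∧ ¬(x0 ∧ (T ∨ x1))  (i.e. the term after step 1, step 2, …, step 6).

  start: ¬(¬x0 ∧ (x1 ∧ F)) ∧ ¬(x0 ∧ (T ∨ x1))
  →1  (¬¬x0 ∨ ¬(x1 ∧ F)) ∧ ¬(x0 ∧ (T ∨ x1))
  →2  (x0 ∨ ¬(x1 ∧ F)) ∧ ¬(x0 ∧ (T ∨ x1))
  →3  (x0 ∨ (¬x1 ∨ ¬F)) ∧ ¬(x0 ∧ (T ∨ x1))
  →4  (x0 ∨ (¬x1 ∨ T)) ∧ ¬(x0 ∧ (T ∨ x1))
  →5  (x0 ∨ T) ∧ ¬(x0 ∧ (T ∨ x1))
  →6  T ∧ ¬(x0 ∧ (T ∨ x1))

Answer: after 6 steps: T ∧ ¬(x0 ∧ (T ∨ x1))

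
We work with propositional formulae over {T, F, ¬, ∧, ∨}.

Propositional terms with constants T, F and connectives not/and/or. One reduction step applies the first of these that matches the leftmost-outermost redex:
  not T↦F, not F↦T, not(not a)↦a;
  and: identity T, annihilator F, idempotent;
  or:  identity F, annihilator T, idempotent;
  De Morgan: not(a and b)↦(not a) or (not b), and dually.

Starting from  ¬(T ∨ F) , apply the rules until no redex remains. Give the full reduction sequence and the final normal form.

Answer: normal form = F  (in 3 steps)

Reduction:
  start: ¬(T ∨ F)
  [1] ¬T ∧ ¬F
  [2] F ∧ ¬F
  [3] F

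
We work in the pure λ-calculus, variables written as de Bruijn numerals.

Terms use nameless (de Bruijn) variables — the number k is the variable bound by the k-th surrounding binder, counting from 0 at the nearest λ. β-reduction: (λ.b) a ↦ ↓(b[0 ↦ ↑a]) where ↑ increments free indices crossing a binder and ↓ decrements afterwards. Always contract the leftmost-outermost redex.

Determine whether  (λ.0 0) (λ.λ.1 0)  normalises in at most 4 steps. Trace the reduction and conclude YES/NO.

Answer: YES — reaches normal form λ.λ.1 0 in 3 ≤ 4 steps

Working:
  start: (λ.0 0) (λ.λ.1 0)
  step 1: (λ.λ.1 0) (λ.λ.1 0)
  step 2: λ.(λ.λ.1 0) 0
  step 3: λ.λ.1 0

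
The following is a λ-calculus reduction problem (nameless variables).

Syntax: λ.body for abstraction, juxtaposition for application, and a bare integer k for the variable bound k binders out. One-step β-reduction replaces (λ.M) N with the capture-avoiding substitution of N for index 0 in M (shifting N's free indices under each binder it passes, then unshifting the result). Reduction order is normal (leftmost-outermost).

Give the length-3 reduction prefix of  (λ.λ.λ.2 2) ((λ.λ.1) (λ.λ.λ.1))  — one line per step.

Answer: after 3 steps: λ.λ.λ.λ.λ.1

Working:
  start: (λ.λ.λ.2 2) ((λ.λ.1) (λ.λ.λ.1))
  [1] λ.λ.(λ.λ.1) (λ.λ.λ.1) ((λ.λ.1) (λ.λ.λ.1))
  [2] λ.λ.(λ.λ.λ.λ.1) ((λ.λ.1) (λ.λ.λ.1))
  [3] λ.λ.λ.λ.λ.1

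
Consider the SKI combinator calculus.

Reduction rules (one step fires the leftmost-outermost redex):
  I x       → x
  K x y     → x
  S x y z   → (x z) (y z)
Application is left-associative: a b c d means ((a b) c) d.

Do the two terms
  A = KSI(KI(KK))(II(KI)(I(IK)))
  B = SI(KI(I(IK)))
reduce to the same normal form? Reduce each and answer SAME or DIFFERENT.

Term A:
  start: KSI(KI(KK))(II(KI)(I(IK)))
  step 1: S(KI(KK))(II(KI)(I(IK)))
  step 2: SI(II(KI)(I(IK)))
  step 3: SI(I(KI)(I(IK)))
  step 4: SI(KI(I(IK)))
  step 5: SII

Term B:
  start: SI(KI(I(IK)))
  step 1: SII

Answer: SAME — A ⇓ SII, B ⇓ SII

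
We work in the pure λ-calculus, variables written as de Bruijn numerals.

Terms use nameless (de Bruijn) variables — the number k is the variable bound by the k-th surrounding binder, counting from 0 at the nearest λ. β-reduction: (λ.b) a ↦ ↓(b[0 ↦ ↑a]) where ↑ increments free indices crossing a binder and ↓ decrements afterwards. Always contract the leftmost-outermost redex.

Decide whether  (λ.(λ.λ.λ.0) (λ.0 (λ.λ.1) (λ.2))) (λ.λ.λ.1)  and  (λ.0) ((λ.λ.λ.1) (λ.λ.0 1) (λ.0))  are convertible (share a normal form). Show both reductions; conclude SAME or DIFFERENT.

Term A:
  start: (λ.(λ.λ.λ.0) (λ.0 (λ.λ.1) (λ.2))) (λ.λ.λ.1)
  →1  (λ.λ.λ.0) (λ.0 (λ.λ.1) (λ.λ.λ.λ.1))
  →2  λ.λ.0

Term B:
  start: (λ.0) ((λ.λ.λ.1) (λ.λ.0 1) (λ.0))
  →1  (λ.λ.λ.1) (λ.λ.0 1) (λ.0)
  →2  (λ.λ.1) (λ.0)
  →3  λ.λ.0

Answer: SAME — A ⇓ λ.λ.0, B ⇓ λ.λ.0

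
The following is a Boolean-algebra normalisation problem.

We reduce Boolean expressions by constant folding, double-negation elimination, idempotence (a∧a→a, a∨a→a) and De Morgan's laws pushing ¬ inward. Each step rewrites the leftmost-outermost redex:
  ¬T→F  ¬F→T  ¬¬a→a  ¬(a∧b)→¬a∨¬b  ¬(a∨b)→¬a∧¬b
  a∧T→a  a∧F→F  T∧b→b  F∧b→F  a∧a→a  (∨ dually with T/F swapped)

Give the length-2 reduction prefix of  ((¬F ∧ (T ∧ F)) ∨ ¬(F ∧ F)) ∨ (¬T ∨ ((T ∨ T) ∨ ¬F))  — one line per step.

Answer: after 2 steps: ((T ∧ F) ∨ ¬(F ∧ F)) ∨ (¬T ∨ ((T ∨ T) ∨ ¬F))

Working:
  start: ((¬F ∧ (T ∧ F)) ∨ ¬(F ∧ F)) ∨ (¬T ∨ ((T ∨ T) ∨ ¬F))
  →1  ((T ∧ (T ∧ F)) ∨ ¬(F ∧ F)) ∨ (¬T ∨ ((T ∨ T) ∨ ¬F))
  →2  ((T ∧ F) ∨ ¬(F ∧ F)) ∨ (¬T ∨ ((T ∨ T) ∨ ¬F))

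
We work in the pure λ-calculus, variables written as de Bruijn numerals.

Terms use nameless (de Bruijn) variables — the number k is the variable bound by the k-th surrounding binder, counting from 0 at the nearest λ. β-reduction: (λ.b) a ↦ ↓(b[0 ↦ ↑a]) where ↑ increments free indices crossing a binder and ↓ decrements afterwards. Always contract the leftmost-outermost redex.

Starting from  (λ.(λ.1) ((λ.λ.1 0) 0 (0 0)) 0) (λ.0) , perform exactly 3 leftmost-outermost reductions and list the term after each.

  start: (λ.(λ.1) ((λ.λ.1 0) 0 (0 0)) 0) (λ.0)
  →1  (λ.λ.0) ((λ.λ.1 0) (λ.0) ((λ.0) (λ.0))) (λ.0)
  →2  (λ.0) (λ.0)
  →3  λ.0

Answer: after 3 steps: λ.0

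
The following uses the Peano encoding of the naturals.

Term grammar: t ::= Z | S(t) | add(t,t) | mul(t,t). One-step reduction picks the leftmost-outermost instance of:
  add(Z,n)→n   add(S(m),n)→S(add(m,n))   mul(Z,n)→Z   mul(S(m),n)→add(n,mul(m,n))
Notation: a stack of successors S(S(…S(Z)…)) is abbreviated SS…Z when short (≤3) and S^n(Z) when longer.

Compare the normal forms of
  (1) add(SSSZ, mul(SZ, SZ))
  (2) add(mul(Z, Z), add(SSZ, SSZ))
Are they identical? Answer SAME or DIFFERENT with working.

Term A:
  start: add(SSSZ, mul(SZ, SZ))
  →1  S(add(SSZ, mul(SZ, SZ)))
  →2  S(S(add(SZ, mul(SZ, SZ))))
  →3  S(S(S(add(Z, mul(SZ, SZ)))))
  →4  S(S(S(mul(SZ, SZ))))
  →5  S(S(S(add(SZ, mul(Z, SZ)))))
  →6  S(S(S(S(add(Z, mul(Z, SZ))))))
  →7  S(S(S(S(mul(Z, SZ)))))
  →8  S^4(Z)

Term B:
  start: add(mul(Z, Z), add(SSZ, SSZ))
  →1  add(Z, add(SSZ, SSZ))
  →2  add(SSZ, SSZ)
  →3  S(add(SZ, SSZ))
  →4  S(S(add(Z, SSZ)))
  →5  S^4(Z)

Answer: SAME — A ⇓ S^4(Z), B ⇓ S^4(Z)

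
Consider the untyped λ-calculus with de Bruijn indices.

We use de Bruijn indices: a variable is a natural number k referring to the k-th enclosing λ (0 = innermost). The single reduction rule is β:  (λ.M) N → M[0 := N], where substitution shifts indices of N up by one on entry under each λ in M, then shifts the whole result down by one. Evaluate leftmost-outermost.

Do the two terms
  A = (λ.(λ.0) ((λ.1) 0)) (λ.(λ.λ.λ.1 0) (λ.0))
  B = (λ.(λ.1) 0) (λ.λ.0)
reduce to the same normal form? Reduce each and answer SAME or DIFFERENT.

Term A:
  start: (λ.(λ.0) ((λ.1) 0)) (λ.(λ.λ.λ.1 0) (λ.0))
  [1] (λ.0) ((λ.λ.(λ.λ.λ.1 0) (λ.0)) (λ.(λ.λ.λ.1 0) (λ.0)))
  [2] (λ.λ.(λ.λ.λ.1 0) (λ.0)) (λ.(λ.λ.λ.1 0) (λ.0))
  [3] λ.(λ.λ.λ.1 0) (λ.0)
  [4] λ.λ.λ.1 0

Term B:
  start: (λ.(λ.1) 0) (λ.λ.0)
  [1] (λ.λ.λ.0) (λ.λ.0)
  [2] λ.λ.0

Answer: DIFFERENT — A ⇓ λ.λ.λ.1 0, B ⇓ λ.λ.0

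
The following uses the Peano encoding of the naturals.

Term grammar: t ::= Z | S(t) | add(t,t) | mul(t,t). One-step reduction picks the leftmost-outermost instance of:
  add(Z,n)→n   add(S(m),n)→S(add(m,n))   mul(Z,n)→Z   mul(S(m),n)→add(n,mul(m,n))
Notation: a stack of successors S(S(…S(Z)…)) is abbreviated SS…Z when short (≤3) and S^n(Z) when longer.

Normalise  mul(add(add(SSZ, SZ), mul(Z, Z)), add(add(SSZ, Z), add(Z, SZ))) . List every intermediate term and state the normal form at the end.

  start: mul(add(add(SSZ, SZ), mul(Z, Z)), add(add(SSZ, Z), add(Z, SZ)))
  →1  mul(add(S(add(SZ, SZ)), mul(Z, Z)), add(add(SSZ, Z), add(Z, SZ)))
  →2  mul(S(add(add(SZ, SZ), mul(Z, Z))), add(add(SSZ, Z), add(Z, SZ)))
  →3  add(add(add(SSZ, Z), add(Z, SZ)), mul(add(add(SZ, SZ), mul(Z, Z)), add(add(SSZ, Z), add(Z, SZ))))
  →4  add(add(S(add(SZ, Z)), add(Z, SZ)), mul(add(add(SZ, SZ), mul(Z, Z)), add(add(SSZ, Z), add(Z, SZ))))
  →5  add(S(add(add(SZ, Z), add(Z, SZ))), mul(add(add(SZ, SZ), mul(Z, Z)), add(add(SSZ, Z), add(Z, SZ))))
  →6  S(add(add(add(SZ, Z), add(Z, SZ)), mul(add(add(SZ, SZ), mul(Z, Z)), add(add(SSZ, Z), add(Z, SZ)))))
  →7  S(add(add(S(add(Z, Z)), add(Z, SZ)), mul(add(add(SZ, SZ), mul(Z, Z)), add(add(SSZ, Z), add(Z, SZ)))))
  →8  S(add(S(add(add(Z, Z), add(Z, SZ))), mul(add(add(SZ, SZ), mul(Z, Z)), add(add(SSZ, Z), add(Z, SZ)))))
  →9  S(S(add(add(add(Z, Z), add(Z, SZ)), mul(add(add(SZ, SZ), mul(Z, Z)), add(add(SSZ, Z), add(Z, SZ))))))
  →10  S(S(add(add(Z, add(Z, SZ)), mul(add(add(SZ, SZ), mul(Z, Z)), add(add(SSZ, Z), add(Z, SZ))))))
  →11  S(S(add(add(Z, SZ), mul(add(add(SZ, SZ), mul(Z, Z)), add(add(SSZ, Z), add(Z, SZ))))))
  →12  S(S(add(SZ, mul(add(add(SZ, SZ), mul(Z, Z)), add(add(SSZ, Z), add(Z, SZ))))))
  →13  S(S(S(add(Z, mul(add(add(SZ, SZ), mul(Z, Z)), add(add(SSZ, Z), add(Z, SZ)))))))
  →14  S(S(S(mul(add(add(SZ, SZ), mul(Z, Z)), add(add(SSZ, Z), add(Z, SZ))))))
  →15  S(S(S(mul(add(S(add(Z, SZ)), mul(Z, Z)), add(add(SSZ, Z), add(Z, SZ))))))
  →16  S(S(S(mul(S(add(add(Z, SZ), mul(Z, Z))), add(add(SSZ, Z), add(Z, SZ))))))
  →17  S(S(S(add(add(add(SSZ, Z), add(Z, SZ)), mul(add(add(Z, SZ), mul(Z, Z)), add(add(SSZ, Z), add(Z, SZ)))))))
  →18  S(S(S(add(add(S(add(SZ, Z)), add(Z, SZ)), mul(add(add(Z, SZ), mul(Z, Z)), add(add(SSZ, Z), add(Z, SZ)))))))
  →19  S(S(S(add(S(add(add(SZ, Z), add(Z, SZ))), mul(add(add(Z, SZ), mul(Z, Z)), add(add(SSZ, Z), add(Z, SZ)))))))
  →20  S(S(S(S(add(add(add(SZ, Z), add(Z, SZ)), mul(add(add(Z, SZ), mul(Z, Z)), add(add(SSZ, Z), add(Z, SZ))))))))
  →21  S(S(S(S(add(add(S(add(Z, Z)), add(Z, SZ)), mul(add(add(Z, SZ), mul(Z, Z)), add(add(SSZ, Z), add(Z, SZ))))))))
  →22  S(S(S(S(add(S(add(add(Z, Z), add(Z, SZ))), mul(add(add(Z, SZ), mul(Z, Z)), add(add(SSZ, Z), add(Z, SZ))))))))
  →23  S(S(S(S(S(add(add(add(Z, Z), add(Z, SZ)), mul(add(add(Z, SZ), mul(Z, Z)), add(add(SSZ, Z), add(Z, SZ)))))))))
  →24  S(S(S(S(S(add(add(Z, add(Z, SZ)), mul(add(add(Z, SZ), mul(Z, Z)), add(add(SSZ, Z), add(Z, SZ)))))))))
  →25  S(S(S(S(S(add(add(Z, SZ), mul(add(add(Z, SZ), mul(Z, Z)), add(add(SSZ, Z), add(Z, SZ)))))))))
  →26  S(S(S(S(S(add(SZ, mul(add(add(Z, SZ), mul(Z, Z)), add(add(SSZ, Z), add(Z, SZ)))))))))
  →27  S(S(S(S(S(S(add(Z, mul(add(add(Z, SZ), mul(Z, Z)), add(add(SSZ, Z), add(Z, SZ))))))))))
  →28  S(S(S(S(S(S(mul(add(add(Z, SZ), mul(Z, Z)), add(add(SSZ, Z), add(Z, SZ)))))))))
  →29  S(S(S(S(S(S(mul(add(SZ, mul(Z, Z)), add(add(SSZ, Z), add(Z, SZ)))))))))
  →30  S(S(S(S(S(S(mul(S(add(Z, mul(Z, Z))), add(add(SSZ, Z), add(Z, SZ)))))))))
  →31  S(S(S(S(S(S(add(add(add(SSZ, Z), add(Z, SZ)), mul(add(Z, mul(Z, Z)), add(add(SSZ, Z), add(Z, SZ))))))))))
  →32  S(S(S(S(S(S(add(add(S(add(SZ, Z)), add(Z, SZ)), mul(add(Z, mul(Z, Z)), add(add(SSZ, Z), add(Z, SZ))))))))))
  →33  S(S(S(S(S(S(add(S(add(add(SZ, Z), add(Z, SZ))), mul(add(Z, mul(Z, Z)), add(add(SSZ, Z), add(Z, SZ))))))))))
  →34  S(S(S(S(S(S(S(add(add(add(SZ, Z), add(Z, SZ)), mul(add(Z, mul(Z, Z)), add(add(SSZ, Z), add(Z, SZ)))))))))))
  →35  S(S(S(S(S(S(S(add(add(S(add(Z, Z)), add(Z, SZ)), mul(add(Z, mul(Z, Z)), add(add(SSZ, Z), add(Z, SZ)))))))))))
  →36  S(S(S(S(S(S(S(add(S(add(add(Z, Z), add(Z, SZ))), mul(add(Z, mul(Z, Z)), add(add(SSZ, Z), add(Z, SZ)))))))))))
  →37  S(S(S(S(S(S(S(S(add(add(add(Z, Z), add(Z, SZ)), mul(add(Z, mul(Z, Z)), add(add(SSZ, Z), add(Z, SZ))))))))))))
  →38  S(S(S(S(S(S(S(S(add(add(Z, add(Z, SZ)), mul(add(Z, mul(Z, Z)), add(add(SSZ, Z), add(Z, SZ))))))))))))
  →39  S(S(S(S(S(S(S(S(add(add(Z, SZ), mul(add(Z, mul(Z, Z)), add(add(SSZ, Z), add(Z, SZ))))))))))))
  →40  S(S(S(S(S(S(S(S(add(SZ, mul(add(Z, mul(Z, Z)), add(add(SSZ, Z), add(Z, SZ))))))))))))
  →41  S(S(S(S(S(S(S(S(S(add(Z, mul(add(Z, mul(Z, Z)), add(add(SSZ, Z), add(Z, SZ)))))))))))))
  →42  S(S(S(S(S(S(S(S(S(mul(add(Z, mul(Z, Z)), add(add(SSZ, Z), add(Z, SZ))))))))))))
  →43  S(S(S(S(S(S(S(S(S(mul(mul(Z, Z), add(add(SSZ, Z), add(Z, SZ))))))))))))
  →44  S(S(S(S(S(S(S(S(S(mul(Z, add(add(SSZ, Z), add(Z, SZ))))))))))))
  →45  S^9(Z)

Answer: normal form = S^9(Z)  (in 45 steps)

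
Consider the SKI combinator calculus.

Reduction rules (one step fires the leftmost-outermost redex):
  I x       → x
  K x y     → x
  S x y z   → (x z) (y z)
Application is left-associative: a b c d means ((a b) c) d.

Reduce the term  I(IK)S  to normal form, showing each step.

  start: I(IK)S
  →1  IKS
  →2  KS

Answer: normal form = KS  (in 2 steps)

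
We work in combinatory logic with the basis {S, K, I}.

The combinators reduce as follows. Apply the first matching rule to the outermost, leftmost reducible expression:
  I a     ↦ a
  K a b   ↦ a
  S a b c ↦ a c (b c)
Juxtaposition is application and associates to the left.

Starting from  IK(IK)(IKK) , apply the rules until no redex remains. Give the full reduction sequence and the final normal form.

Answer: normal form = K  (in 3 steps)

Derivation:
  start: IK(IK)(IKK)
  [1] K(IK)(IKK)
  [2] IK
  [3] K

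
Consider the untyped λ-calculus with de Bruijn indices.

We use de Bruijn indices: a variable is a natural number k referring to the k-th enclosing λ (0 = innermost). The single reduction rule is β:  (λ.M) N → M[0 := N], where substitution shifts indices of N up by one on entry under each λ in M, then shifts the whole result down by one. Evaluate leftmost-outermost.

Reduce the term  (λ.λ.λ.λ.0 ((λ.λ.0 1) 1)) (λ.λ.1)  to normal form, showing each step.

  start: (λ.λ.λ.λ.0 ((λ.λ.0 1) 1)) (λ.λ.1)
  step 1: λ.λ.λ.0 ((λ.λ.0 1) 1)
  step 2: λ.λ.λ.0 (λ.0 2)

Answer: normal form = λ.λ.λ.0 (λ.0 2)  (in 2 steps)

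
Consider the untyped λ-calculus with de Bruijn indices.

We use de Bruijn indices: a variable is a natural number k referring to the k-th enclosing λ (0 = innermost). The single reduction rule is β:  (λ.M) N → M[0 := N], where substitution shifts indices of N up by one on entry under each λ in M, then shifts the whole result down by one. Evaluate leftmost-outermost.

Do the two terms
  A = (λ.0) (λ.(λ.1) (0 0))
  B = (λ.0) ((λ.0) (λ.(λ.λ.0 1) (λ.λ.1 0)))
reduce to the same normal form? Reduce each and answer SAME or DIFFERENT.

Answer: DIFFERENT — A ⇓ λ.0, B ⇓ λ.λ.0 (λ.λ.1 0)

Derivation:
Term A:
  start: (λ.0) (λ.(λ.1) (0 0))
  →1  λ.(λ.1) (0 0)
  →2  λ.0

Term B:
  start: (λ.0) ((λ.0) (λ.(λ.λ.0 1) (λ.λ.1 0)))
  →1  (λ.0) (λ.(λ.λ.0 1) (λ.λ.1 0))
  →2  λ.(λ.λ.0 1) (λ.λ.1 0)
  →3  λ.λ.0 (λ.λ.1 0)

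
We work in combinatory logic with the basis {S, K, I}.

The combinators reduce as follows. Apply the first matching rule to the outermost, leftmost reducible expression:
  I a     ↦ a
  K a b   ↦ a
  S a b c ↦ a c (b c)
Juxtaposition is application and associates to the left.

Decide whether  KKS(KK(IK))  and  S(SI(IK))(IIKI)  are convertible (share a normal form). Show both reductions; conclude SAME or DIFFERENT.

Term A:
  start: KKS(KK(IK))
  →1  K(KK(IK))
  →2  KK

Term B:
  start: S(SI(IK))(IIKI)
  →1  S(SIK)(IIKI)
  →2  S(SIK)(IKI)
  →3  S(SIK)(KI)

Answer: DIFFERENT — A ⇓ KK, B ⇓ S(SIK)(KI)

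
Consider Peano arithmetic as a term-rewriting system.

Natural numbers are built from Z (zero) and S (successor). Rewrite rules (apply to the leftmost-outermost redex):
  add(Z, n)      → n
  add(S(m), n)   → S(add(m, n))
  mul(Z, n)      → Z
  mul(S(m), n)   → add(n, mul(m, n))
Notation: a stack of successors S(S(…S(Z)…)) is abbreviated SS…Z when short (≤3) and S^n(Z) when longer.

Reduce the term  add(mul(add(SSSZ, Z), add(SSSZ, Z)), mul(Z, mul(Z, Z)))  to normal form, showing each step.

  start: add(mul(add(SSSZ, Z), add(SSSZ, Z)), mul(Z, mul(Z, Z)))
  [1] add(mul(S(add(SSZ, Z)), add(SSSZ, Z)), mul(Z, mul(Z, Z)))
  [2] add(add(add(SSSZ, Z), mul(add(SSZ, Z), add(SSSZ, Z))), mul(Z, mul(Z, Z)))
  [3] add(add(S(add(SSZ, Z)), mul(add(SSZ, Z), add(SSSZ, Z))), mul(Z, mul(Z, Z)))
  [4] add(S(add(add(SSZ, Z), mul(add(SSZ, Z), add(SSSZ, Z)))), mul(Z, mul(Z, Z)))
  [5] S(add(add(add(SSZ, Z), mul(add(SSZ, Z), add(SSSZ, Z))), mul(Z, mul(Z, Z))))
  [6] S(add(add(S(add(SZ, Z)), mul(add(SSZ, Z), add(SSSZ, Z))), mul(Z, mul(Z, Z))))
  [7] S(add(S(add(add(SZ, Z), mul(add(SSZ, Z), add(SSSZ, Z)))), mul(Z, mul(Z, Z))))
  [8] S(S(add(add(add(SZ, Z), mul(add(SSZ, Z), add(SSSZ, Z))), mul(Z, mul(Z, Z)))))
  [9] S(S(add(add(S(add(Z, Z)), mul(add(SSZ, Z), add(SSSZ, Z))), mul(Z, mul(Z, Z)))))
  [10] S(S(add(S(add(add(Z, Z), mul(add(SSZ, Z), add(SSSZ, Z)))), mul(Z, mul(Z, Z)))))
  [11] S(S(S(add(add(add(Z, Z), mul(add(SSZ, Z), add(SSSZ, Z))), mul(Z, mul(Z, Z))))))
  [12] S(S(S(add(add(Z, mul(add(SSZ, Z), add(SSSZ, Z))), mul(Z, mul(Z, Z))))))
  [13] S(S(S(add(mul(add(SSZ, Z), add(SSSZ, Z)), mul(Z, mul(Z, Z))))))
  [14] S(S(S(add(mul(S(add(SZ, Z)), add(SSSZ, Z)), mul(Z, mul(Z, Z))))))
  [15] S(S(S(add(add(add(SSSZ, Z), mul(add(SZ, Z), add(SSSZ, Z))), mul(Z, mul(Z, Z))))))
  [16] S(S(S(add(add(S(add(SSZ, Z)), mul(add(SZ, Z), add(SSSZ, Z))), mul(Z, mul(Z, Z))))))
  [17] S(S(S(add(S(add(add(SSZ, Z), mul(add(SZ, Z), add(SSSZ, Z)))), mul(Z, mul(Z, Z))))))
  [18] S(S(S(S(add(add(add(SSZ, Z), mul(add(SZ, Z), add(SSSZ, Z))), mul(Z, mul(Z, Z)))))))
  [19] S(S(S(S(add(add(S(add(SZ, Z)), mul(add(SZ, Z), add(SSSZ, Z))), mul(Z, mul(Z, Z)))))))
  [20] S(S(S(S(add(S(add(add(SZ, Z), mul(add(SZ, Z), add(SSSZ, Z)))), mul(Z, mul(Z, Z)))))))
  [21] S(S(S(S(S(add(add(add(SZ, Z), mul(add(SZ, Z), add(SSSZ, Z))), mul(Z, mul(Z, Z))))))))
  [22] S(S(S(S(S(add(add(S(add(Z, Z)), mul(add(SZ, Z), add(SSSZ, Z))), mul(Z, mul(Z, Z))))))))
  [23] S(S(S(S(S(add(S(add(add(Z, Z), mul(add(SZ, Z), add(SSSZ, Z)))), mul(Z, mul(Z, Z))))))))
  [24] S(S(S(S(S(S(add(add(add(Z, Z), mul(add(SZ, Z), add(SSSZ, Z))), mul(Z, mul(Z, Z)))))))))
  [25] S(S(S(S(S(S(add(add(Z, mul(add(SZ, Z), add(SSSZ, Z))), mul(Z, mul(Z, Z)))))))))
  [26] S(S(S(S(S(S(add(mul(add(SZ, Z), add(SSSZ, Z)), mul(Z, mul(Z, Z)))))))))
  [27] S(S(S(S(S(S(add(mul(S(add(Z, Z)), add(SSSZ, Z)), mul(Z, mul(Z, Z)))))))))
  [28] S(S(S(S(S(S(add(add(add(SSSZ, Z), mul(add(Z, Z), add(SSSZ, Z))), mul(Z, mul(Z, Z)))))))))
  [29] S(S(S(S(S(S(add(add(S(add(SSZ, Z)), mul(add(Z, Z), add(SSSZ, Z))), mul(Z, mul(Z, Z)))))))))
  [30] S(S(S(S(S(S(add(S(add(add(SSZ, Z), mul(add(Z, Z), add(SSSZ, Z)))), mul(Z, mul(Z, Z)))))))))
  [31] S(S(S(S(S(S(S(add(add(add(SSZ, Z), mul(add(Z, Z), add(SSSZ, Z))), mul(Z, mul(Z, Z))))))))))
  [32] S(S(S(S(S(S(S(add(add(S(add(SZ, Z)), mul(add(Z, Z), add(SSSZ, Z))), mul(Z, mul(Z, Z))))))))))
  [33] S(S(S(S(S(S(S(add(S(add(add(SZ, Z), mul(add(Z, Z), add(SSSZ, Z)))), mul(Z, mul(Z, Z))))))))))
  [34] S(S(S(S(S(S(S(S(add(add(add(SZ, Z), mul(add(Z, Z), add(SSSZ, Z))), mul(Z, mul(Z, Z)))))))))))
  [35] S(S(S(S(S(S(S(S(add(add(S(add(Z, Z)), mul(add(Z, Z), add(SSSZ, Z))), mul(Z, mul(Z, Z)))))))))))
  [36] S(S(S(S(S(S(S(S(add(S(add(add(Z, Z), mul(add(Z, Z), add(SSSZ, Z)))), mul(Z, mul(Z, Z)))))))))))
  [37] S(S(S(S(S(S(S(S(S(add(add(add(Z, Z), mul(add(Z, Z), add(SSSZ, Z))), mul(Z, mul(Z, Z))))))))))))
  [38] S(S(S(S(S(S(S(S(S(add(add(Z, mul(add(Z, Z), add(SSSZ, Z))), mul(Z, mul(Z, Z))))))))))))
  [39] S(S(S(S(S(S(S(S(S(add(mul(add(Z, Z), add(SSSZ, Z)), mul(Z, mul(Z, Z))))))))))))
  [40] S(S(S(S(S(S(S(S(S(add(mul(Z, add(SSSZ, Z)), mul(Z, mul(Z, Z))))))))))))
  [41] S(S(S(S(S(S(S(S(S(add(Z, mul(Z, mul(Z, Z))))))))))))
  [42] S(S(S(S(S(S(S(S(S(mul(Z, mul(Z, Z)))))))))))
  [43] S^9(Z)

Answer: normal form = S^9(Z)  (in 43 steps)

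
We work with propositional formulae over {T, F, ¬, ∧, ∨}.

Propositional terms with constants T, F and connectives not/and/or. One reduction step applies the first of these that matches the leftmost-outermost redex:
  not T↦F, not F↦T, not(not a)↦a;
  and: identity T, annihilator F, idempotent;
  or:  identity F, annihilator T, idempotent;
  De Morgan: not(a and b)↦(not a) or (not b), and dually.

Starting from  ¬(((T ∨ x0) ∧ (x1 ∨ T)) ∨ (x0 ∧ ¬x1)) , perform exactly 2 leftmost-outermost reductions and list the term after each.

Answer: after 2 steps: (¬(T ∨ x0) ∨ ¬(x1 ∨ T)) ∧ ¬(x0 ∧ ¬x1)

Derivation:
  start: ¬(((T ∨ x0) ∧ (x1 ∨ T)) ∨ (x0 ∧ ¬x1))
  →1  ¬((T ∨ x0) ∧ (x1 ∨ T)) ∧ ¬(x0 ∧ ¬x1)
  →2  (¬(T ∨ x0) ∨ ¬(x1 ∨ T)) ∧ ¬(x0 ∧ ¬x1)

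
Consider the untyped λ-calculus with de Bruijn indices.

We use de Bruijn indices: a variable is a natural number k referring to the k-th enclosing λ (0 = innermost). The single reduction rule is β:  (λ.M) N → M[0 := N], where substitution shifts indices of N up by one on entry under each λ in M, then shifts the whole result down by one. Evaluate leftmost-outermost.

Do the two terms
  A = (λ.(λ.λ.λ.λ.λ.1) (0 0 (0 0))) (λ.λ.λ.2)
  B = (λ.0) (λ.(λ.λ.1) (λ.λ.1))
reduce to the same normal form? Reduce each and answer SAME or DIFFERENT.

Term A:
  start: (λ.(λ.λ.λ.λ.λ.1) (0 0 (0 0))) (λ.λ.λ.2)
  [1] (λ.λ.λ.λ.λ.1) ((λ.λ.λ.2) (λ.λ.λ.2) ((λ.λ.λ.2) (λ.λ.λ.2)))
  [2] λ.λ.λ.λ.1

Term B:
  start: (λ.0) (λ.(λ.λ.1) (λ.λ.1))
  [1] λ.(λ.λ.1) (λ.λ.1)
  [2] λ.λ.λ.λ.1

Answer: SAME — A ⇓ λ.λ.λ.λ.1, B ⇓ λ.λ.λ.λ.1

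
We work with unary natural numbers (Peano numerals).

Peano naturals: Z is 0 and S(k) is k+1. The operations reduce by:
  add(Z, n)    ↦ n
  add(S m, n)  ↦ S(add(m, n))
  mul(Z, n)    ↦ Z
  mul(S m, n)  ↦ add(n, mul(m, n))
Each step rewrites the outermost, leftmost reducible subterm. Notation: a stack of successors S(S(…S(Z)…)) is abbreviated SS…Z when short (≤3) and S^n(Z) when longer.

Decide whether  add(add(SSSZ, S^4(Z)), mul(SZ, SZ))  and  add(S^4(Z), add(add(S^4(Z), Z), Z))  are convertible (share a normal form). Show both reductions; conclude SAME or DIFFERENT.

Answer: SAME — A ⇓ S^8(Z), B ⇓ S^8(Z)

Working:
Term A:
  start: add(add(SSSZ, S^4(Z)), mul(SZ, SZ))
  →1  add(S(add(SSZ, S^4(Z))), mul(SZ, SZ))
  →2  S(add(add(SSZ, S^4(Z)), mul(SZ, SZ)))
  →3  S(add(S(add(SZ, S^4(Z))), mul(SZ, SZ)))
  →4  S(S(add(add(SZ, S^4(Z)), mul(SZ, SZ))))
  →5  S(S(add(S(add(Z, S^4(Z))), mul(SZ, SZ))))
  →6  S(S(S(add(add(Z, S^4(Z)), mul(SZ, SZ)))))
  →7  S(S(S(add(S^4(Z), mul(SZ, SZ)))))
  →8  S(S(S(S(add(SSSZ, mul(SZ, SZ))))))
  →9  S(S(S(S(S(add(SSZ, mul(SZ, SZ)))))))
  →10  S(S(S(S(S(S(add(SZ, mul(SZ, SZ))))))))
  →11  S(S(S(S(S(S(S(add(Z, mul(SZ, SZ)))))))))
  →12  S(S(S(S(S(S(S(mul(SZ, SZ))))))))
  →13  S(S(S(S(S(S(S(add(SZ, mul(Z, SZ)))))))))
  →14  S(S(S(S(S(S(S(S(add(Z, mul(Z, SZ))))))))))
  →15  S(S(S(S(S(S(S(S(mul(Z, SZ)))))))))
  →16  S^8(Z)

Term B:
  start: add(S^4(Z), add(add(S^4(Z), Z), Z))
  →1  S(add(SSSZ, add(add(S^4(Z), Z), Z)))
  →2  S(S(add(SSZ, add(add(S^4(Z), Z), Z))))
  →3  S(S(S(add(SZ, add(add(S^4(Z), Z), Z)))))
  →4  S(S(S(S(add(Z, add(add(S^4(Z), Z), Z))))))
  →5  S(S(S(S(add(add(S^4(Z), Z), Z)))))
  →6  S(S(S(S(add(S(add(SSSZ, Z)), Z)))))
  →7  S(S(S(S(S(add(add(SSSZ, Z), Z))))))
  →8  S(S(S(S(S(add(S(add(SSZ, Z)), Z))))))
  →9  S(S(S(S(S(S(add(add(SSZ, Z), Z)))))))
  →10  S(S(S(S(S(S(add(S(add(SZ, Z)), Z)))))))
  →11  S(S(S(S(S(S(S(add(add(SZ, Z), Z))))))))
  →12  S(S(S(S(S(S(S(add(S(add(Z, Z)), Z))))))))
  →13  S(S(S(S(S(S(S(S(add(add(Z, Z), Z)))))))))
  →14  S(S(S(S(S(S(S(S(add(Z, Z)))))))))
  →15  S^8(Z)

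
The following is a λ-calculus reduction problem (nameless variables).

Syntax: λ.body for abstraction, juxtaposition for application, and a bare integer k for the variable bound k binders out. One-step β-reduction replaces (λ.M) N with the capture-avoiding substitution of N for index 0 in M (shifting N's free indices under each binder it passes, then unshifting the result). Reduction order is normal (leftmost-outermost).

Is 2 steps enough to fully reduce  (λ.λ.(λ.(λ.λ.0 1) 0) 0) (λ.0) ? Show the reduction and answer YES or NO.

  start: (λ.λ.(λ.(λ.λ.0 1) 0) 0) (λ.0)
  →1  λ.(λ.(λ.λ.0 1) 0) 0
  →2  λ.(λ.λ.0 1) 0

Answer: NO — after 2 steps the term is λ.(λ.λ.0 1) 0, not yet normal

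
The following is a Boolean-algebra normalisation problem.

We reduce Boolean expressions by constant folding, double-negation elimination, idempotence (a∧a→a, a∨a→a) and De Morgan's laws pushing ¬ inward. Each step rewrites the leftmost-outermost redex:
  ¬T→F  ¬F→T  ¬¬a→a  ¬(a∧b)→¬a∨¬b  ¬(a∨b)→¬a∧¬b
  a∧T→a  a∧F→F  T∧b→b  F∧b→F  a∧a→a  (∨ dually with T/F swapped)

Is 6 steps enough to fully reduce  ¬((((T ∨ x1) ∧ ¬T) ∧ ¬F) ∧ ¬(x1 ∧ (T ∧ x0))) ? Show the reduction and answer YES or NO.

Answer: NO — after 6 steps the term is ((F ∨ ¬¬T) ∨ ¬¬F) ∨ ¬¬(x1 ∧ (T ∧ x0)), not yet normal

Reduction:
  start: ¬((((T ∨ x1) ∧ ¬T) ∧ ¬F) ∧ ¬(x1 ∧ (T ∧ x0)))
  [1] ¬(((T ∨ x1) ∧ ¬T) ∧ ¬F) ∨ ¬¬(x1 ∧ (T ∧ x0))
  [2] (¬((T ∨ x1) ∧ ¬T) ∨ ¬¬F) ∨ ¬¬(x1 ∧ (T ∧ x0))
  [3] ((¬(T ∨ x1) ∨ ¬¬T) ∨ ¬¬F) ∨ ¬¬(x1 ∧ (T ∧ x0))
  [4] (((¬T ∧ ¬x1) ∨ ¬¬T) ∨ ¬¬F) ∨ ¬¬(x1 ∧ (T ∧ x0))
  [5] (((F ∧ ¬x1) ∨ ¬¬T) ∨ ¬¬F) ∨ ¬¬(x1 ∧ (T ∧ x0))
  [6] ((F ∨ ¬¬T) ∨ ¬¬F) ∨ ¬¬(x1 ∧ (T ∧ x0))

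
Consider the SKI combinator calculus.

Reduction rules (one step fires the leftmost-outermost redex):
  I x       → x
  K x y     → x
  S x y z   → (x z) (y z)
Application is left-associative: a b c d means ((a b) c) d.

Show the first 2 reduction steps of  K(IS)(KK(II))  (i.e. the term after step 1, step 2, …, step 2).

  start: K(IS)(KK(II))
  →1  IS
  →2  S

Answer: after 2 steps: S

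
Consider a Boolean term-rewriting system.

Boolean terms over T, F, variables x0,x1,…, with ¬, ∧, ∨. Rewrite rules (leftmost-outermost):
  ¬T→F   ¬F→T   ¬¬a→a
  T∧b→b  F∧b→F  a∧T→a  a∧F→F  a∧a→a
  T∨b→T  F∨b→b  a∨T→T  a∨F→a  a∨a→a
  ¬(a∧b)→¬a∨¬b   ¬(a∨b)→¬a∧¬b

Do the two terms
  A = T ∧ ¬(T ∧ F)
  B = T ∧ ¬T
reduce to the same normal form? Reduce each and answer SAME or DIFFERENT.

Term A:
  start: T ∧ ¬(T ∧ F)
  step 1: ¬(T ∧ F)
  step 2: ¬T ∨ ¬F
  step 3: F ∨ ¬F
  step 4: ¬F
  step 5: T

Term B:
  start: T ∧ ¬T
  step 1: ¬T
  step 2: F

Answer: DIFFERENT — A ⇓ T, B ⇓ F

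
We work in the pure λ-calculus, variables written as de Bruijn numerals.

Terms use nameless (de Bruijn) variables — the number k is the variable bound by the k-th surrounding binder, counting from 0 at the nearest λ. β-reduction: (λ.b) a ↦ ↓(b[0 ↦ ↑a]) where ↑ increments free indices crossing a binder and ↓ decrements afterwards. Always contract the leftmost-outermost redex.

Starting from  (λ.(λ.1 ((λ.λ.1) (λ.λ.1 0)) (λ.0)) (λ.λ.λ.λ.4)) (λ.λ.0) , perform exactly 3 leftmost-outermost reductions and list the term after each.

Answer: after 3 steps: (λ.0) (λ.0)

Reduction:
  start: (λ.(λ.1 ((λ.λ.1) (λ.λ.1 0)) (λ.0)) (λ.λ.λ.λ.4)) (λ.λ.0)
  step 1: (λ.(λ.λ.0) ((λ.λ.1) (λ.λ.1 0)) (λ.0)) (λ.λ.λ.λ.λ.λ.0)
  step 2: (λ.λ.0) ((λ.λ.1) (λ.λ.1 0)) (λ.0)
  step 3: (λ.0) (λ.0)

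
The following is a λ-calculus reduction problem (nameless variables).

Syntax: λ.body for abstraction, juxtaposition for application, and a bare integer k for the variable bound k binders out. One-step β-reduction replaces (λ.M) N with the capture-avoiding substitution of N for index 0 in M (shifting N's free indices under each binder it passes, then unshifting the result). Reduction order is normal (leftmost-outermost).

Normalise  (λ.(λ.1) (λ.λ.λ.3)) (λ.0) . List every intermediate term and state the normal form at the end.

  start: (λ.(λ.1) (λ.λ.λ.3)) (λ.0)
  →1  (λ.λ.0) (λ.λ.λ.λ.0)
  →2  λ.0

Answer: normal form = λ.0  (in 2 steps)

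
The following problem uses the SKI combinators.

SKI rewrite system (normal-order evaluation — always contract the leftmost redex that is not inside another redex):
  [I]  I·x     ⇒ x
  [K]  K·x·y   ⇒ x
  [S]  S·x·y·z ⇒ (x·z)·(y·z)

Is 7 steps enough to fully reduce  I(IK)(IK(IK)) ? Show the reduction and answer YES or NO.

Answer: YES — reaches normal form K(KK) in 4 ≤ 7 steps

Reduction:
  start: I(IK)(IK(IK))
  →1  IK(IK(IK))
  →2  K(IK(IK))
  →3  K(K(IK))
  →4  K(KK)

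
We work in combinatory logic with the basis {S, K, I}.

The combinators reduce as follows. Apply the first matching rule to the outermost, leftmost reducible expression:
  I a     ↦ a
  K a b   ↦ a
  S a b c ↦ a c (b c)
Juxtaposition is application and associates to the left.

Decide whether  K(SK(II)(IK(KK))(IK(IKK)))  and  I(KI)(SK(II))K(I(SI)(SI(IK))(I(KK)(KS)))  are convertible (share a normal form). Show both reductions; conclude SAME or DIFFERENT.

Term A:
  start: K(SK(II)(IK(KK))(IK(IKK)))
  step 1: K(K(IK(KK))(II(IK(KK)))(IK(IKK)))
  step 2: K(IK(KK)(IK(IKK)))
  step 3: K(K(KK)(IK(IKK)))
  step 4: K(KK)

Term B:
  start: I(KI)(SK(II))K(I(SI)(SI(IK))(I(KK)(KS)))
  step 1: KI(SK(II))K(I(SI)(SI(IK))(I(KK)(KS)))
  step 2: IK(I(SI)(SI(IK))(I(KK)(KS)))
  step 3: K(I(SI)(SI(IK))(I(KK)(KS)))
  step 4: K(SI(SI(IK))(I(KK)(KS)))
  step 5: K(I(I(KK)(KS))(SI(IK)(I(KK)(KS))))
  step 6: K(I(KK)(KS)(SI(IK)(I(KK)(KS))))
  step 7: K(KK(KS)(SI(IK)(I(KK)(KS))))
  step 8: K(K(SI(IK)(I(KK)(KS))))
  step 9: K(K(I(I(KK)(KS))(IK(I(KK)(KS)))))
  step 10: K(K(I(KK)(KS)(IK(I(KK)(KS)))))
  step 11: K(K(KK(KS)(IK(I(KK)(KS)))))
  step 12: K(K(K(IK(I(KK)(KS)))))
  step 13: K(K(K(K(I(KK)(KS)))))
  step 14: K(K(K(K(KK(KS)))))
  step 15: K(K(K(KK)))

Answer: DIFFERENT — A ⇓ K(KK), B ⇓ K(K(K(KK)))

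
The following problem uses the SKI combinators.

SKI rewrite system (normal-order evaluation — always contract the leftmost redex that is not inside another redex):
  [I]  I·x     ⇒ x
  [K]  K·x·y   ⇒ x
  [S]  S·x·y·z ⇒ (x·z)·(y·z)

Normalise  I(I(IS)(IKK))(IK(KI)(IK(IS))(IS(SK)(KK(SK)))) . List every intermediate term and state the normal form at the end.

Answer: normal form = S(KK)I  (in 7 steps)

Derivation:
  start: I(I(IS)(IKK))(IK(KI)(IK(IS))(IS(SK)(KK(SK))))
  →1  I(IS)(IKK)(IK(KI)(IK(IS))(IS(SK)(KK(SK))))
  →2  IS(IKK)(IK(KI)(IK(IS))(IS(SK)(KK(SK))))
  →3  S(IKK)(IK(KI)(IK(IS))(IS(SK)(KK(SK))))
  →4  S(KK)(IK(KI)(IK(IS))(IS(SK)(KK(SK))))
  →5  S(KK)(K(KI)(IK(IS))(IS(SK)(KK(SK))))
  →6  S(KK)(KI(IS(SK)(KK(SK))))
  →7  S(KK)I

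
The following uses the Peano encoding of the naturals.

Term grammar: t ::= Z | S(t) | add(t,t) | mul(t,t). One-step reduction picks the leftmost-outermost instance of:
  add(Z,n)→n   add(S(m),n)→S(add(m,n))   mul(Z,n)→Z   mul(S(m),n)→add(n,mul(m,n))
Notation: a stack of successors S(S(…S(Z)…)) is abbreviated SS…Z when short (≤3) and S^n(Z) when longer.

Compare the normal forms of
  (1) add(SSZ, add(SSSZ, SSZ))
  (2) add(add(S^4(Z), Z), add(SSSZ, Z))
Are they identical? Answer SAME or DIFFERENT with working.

Term A:
  start: add(SSZ, add(SSSZ, SSZ))
  →1  S(add(SZ, add(SSSZ, SSZ)))
  →2  S(S(add(Z, add(SSSZ, SSZ))))
  →3  S(S(add(SSSZ, SSZ)))
  →4  S(S(S(add(SSZ, SSZ))))
  →5  S(S(S(S(add(SZ, SSZ)))))
  →6  S(S(S(S(S(add(Z, SSZ))))))
  →7  S^7(Z)

Term B:
  start: add(add(S^4(Z), Z), add(SSSZ, Z))
  →1  add(S(add(SSSZ, Z)), add(SSSZ, Z))
  →2  S(add(add(SSSZ, Z), add(SSSZ, Z)))
  →3  S(add(S(add(SSZ, Z)), add(SSSZ, Z)))
  →4  S(S(add(add(SSZ, Z), add(SSSZ, Z))))
  →5  S(S(add(S(add(SZ, Z)), add(SSSZ, Z))))
  →6  S(S(S(add(add(SZ, Z), add(SSSZ, Z)))))
  →7  S(S(S(add(S(add(Z, Z)), add(SSSZ, Z)))))
  →8  S(S(S(S(add(add(Z, Z), add(SSSZ, Z))))))
  →9  S(S(S(S(add(Z, add(SSSZ, Z))))))
  →10  S(S(S(S(add(SSSZ, Z)))))
  →11  S(S(S(S(S(add(SSZ, Z))))))
  →12  S(S(S(S(S(S(add(SZ, Z)))))))
  →13  S(S(S(S(S(S(S(add(Z, Z))))))))
  →14  S^7(Z)

Answer: SAME — A ⇓ S^7(Z), B ⇓ S^7(Z)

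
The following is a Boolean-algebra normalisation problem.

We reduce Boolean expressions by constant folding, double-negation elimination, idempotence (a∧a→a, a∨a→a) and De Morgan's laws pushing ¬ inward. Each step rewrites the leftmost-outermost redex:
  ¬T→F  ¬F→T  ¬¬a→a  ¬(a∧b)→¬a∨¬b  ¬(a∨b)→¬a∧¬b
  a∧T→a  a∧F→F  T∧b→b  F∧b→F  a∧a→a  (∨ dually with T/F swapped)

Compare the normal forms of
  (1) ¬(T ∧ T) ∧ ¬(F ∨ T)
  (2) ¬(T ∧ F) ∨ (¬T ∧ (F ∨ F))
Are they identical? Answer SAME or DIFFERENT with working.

Term A:
  start: ¬(T ∧ T) ∧ ¬(F ∨ T)
  →1  (¬T ∨ ¬T) ∧ ¬(F ∨ T)
  →2  ¬T ∧ ¬(F ∨ T)
  →3  F ∧ ¬(F ∨ T)
  →4  F

Term B:
  start: ¬(T ∧ F) ∨ (¬T ∧ (F ∨ F))
  →1  (¬T ∨ ¬F) ∨ (¬T ∧ (F ∨ F))
  →2  (F ∨ ¬F) ∨ (¬T ∧ (F ∨ F))
  →3  ¬F ∨ (¬T ∧ (F ∨ F))
  →4  T ∨ (¬T ∧ (F ∨ F))
  →5  T

Answer: DIFFERENT — A ⇓ F, B ⇓ T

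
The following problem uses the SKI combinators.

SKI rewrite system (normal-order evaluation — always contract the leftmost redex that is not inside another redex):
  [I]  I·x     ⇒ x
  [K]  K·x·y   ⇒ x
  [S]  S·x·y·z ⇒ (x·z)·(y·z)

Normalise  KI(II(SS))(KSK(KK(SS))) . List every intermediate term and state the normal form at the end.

  start: KI(II(SS))(KSK(KK(SS)))
  step 1: I(KSK(KK(SS)))
  step 2: KSK(KK(SS))
  step 3: S(KK(SS))
  step 4: SK

Answer: normal form = SK  (in 4 steps)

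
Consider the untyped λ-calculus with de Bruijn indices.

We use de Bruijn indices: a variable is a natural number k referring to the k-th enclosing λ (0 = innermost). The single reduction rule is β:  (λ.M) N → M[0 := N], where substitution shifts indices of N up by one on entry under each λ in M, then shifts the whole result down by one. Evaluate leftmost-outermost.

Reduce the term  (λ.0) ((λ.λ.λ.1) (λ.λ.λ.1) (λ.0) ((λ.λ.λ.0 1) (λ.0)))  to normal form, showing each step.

Answer: normal form = λ.0  (in 4 steps)

Reduction:
  start: (λ.0) ((λ.λ.λ.1) (λ.λ.λ.1) (λ.0) ((λ.λ.λ.0 1) (λ.0)))
  step 1: (λ.λ.λ.1) (λ.λ.λ.1) (λ.0) ((λ.λ.λ.0 1) (λ.0))
  step 2: (λ.λ.1) (λ.0) ((λ.λ.λ.0 1) (λ.0))
  step 3: (λ.λ.0) ((λ.λ.λ.0 1) (λ.0))
  step 4: λ.0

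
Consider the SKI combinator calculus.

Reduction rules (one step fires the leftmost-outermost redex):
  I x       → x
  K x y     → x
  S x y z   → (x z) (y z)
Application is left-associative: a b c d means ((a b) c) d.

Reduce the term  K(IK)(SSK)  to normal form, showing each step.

Answer: normal form = K  (in 2 steps)

Reduction:
  start: K(IK)(SSK)
  [1] IK
  [2] K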